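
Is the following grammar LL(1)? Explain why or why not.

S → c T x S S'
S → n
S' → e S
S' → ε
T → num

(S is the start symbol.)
No. Predict set conflict for S': { 'e' }

A grammar is LL(1) if for each non-terminal N with multiple productions, the predict sets of those productions are pairwise disjoint, where PREDICT(N → α) = (FIRST(α) \ {ε}) ∪ (FOLLOW(N) if α ⇒* ε).

Relevant sets:
  FOLLOW(S') = { $, 'e' }

For S:
  PREDICT(S → c T x S S') = { 'c' }
  PREDICT(S → n) = { 'n' }
For S':
  PREDICT(S' → e S) = { 'e' }
  PREDICT(S' → ε) = { $, 'e' }
T has a single production, so nothing to check there.

Conflict found: Predict set conflict for S': { 'e' }
The grammar is NOT LL(1).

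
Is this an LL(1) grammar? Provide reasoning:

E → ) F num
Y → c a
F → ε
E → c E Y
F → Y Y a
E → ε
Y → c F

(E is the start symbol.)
No. Predict set conflict for E: { 'c' }

Relevant sets:
  FIRST(Y) = { 'c' }
  FOLLOW(E) = { $, 'c' }
  FOLLOW(F) = { $, 'a', 'c', 'num' }

For E:
  PREDICT(E → ')' F num) = { ')' }
  PREDICT(E → c E Y) = { 'c' }
  PREDICT(E → ε) = { $, 'c' }
For Y:
  PREDICT(Y → c a) = { 'c' }
  PREDICT(Y → c F) = { 'c' }
For F:
  PREDICT(F → ε) = { $, 'a', 'c', 'num' }
  PREDICT(F → Y Y a) = { 'c' }

Conflict found: Predict set conflict for E: { 'c' }
The grammar is NOT LL(1).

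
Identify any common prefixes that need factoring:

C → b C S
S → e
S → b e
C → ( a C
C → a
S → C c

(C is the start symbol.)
No, left-factoring is not needed

Left-factoring is needed when two productions for the same non-terminal
share a common prefix on the right-hand side.

Productions for C:
  C → b C S
  C → ( a C
  C → a
Productions for S:
  S → e
  S → b e
  S → C c

No common prefixes found.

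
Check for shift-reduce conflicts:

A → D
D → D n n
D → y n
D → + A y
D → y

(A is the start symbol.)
Yes — I3: [A → D .] vs [D → D . n n]; I4: [D → y .] vs [D → y . n]

A shift-reduce conflict occurs when an LR(0) state has both:
  - a complete (reduce) item [A → α .] (dot at the end), and
  - a shift item [B → β . c γ] (dot before a terminal).

Augment with A' → A and build the canonical LR(0) collection (I0 = CLOSURE({[A' → . A]}), then GOTO on every symbol after a dot until no new states appear). It has 10 states:
  I0: { [A → . D], [A' → . A], [D → . + A y], [D → . D n n], [D → . y n], [D → . y] }  — shift
  I1: { [A → . D], [D → + . A y], [D → . + A y], [D → . D n n], [D → . y n], [D → . y] }  — shift
  I2: { [A' → A .] }  — accept
  I3: { [A → D .], [D → D . n n] }  — shift, reduce
  I4: { [D → y . n], [D → y .] }  — shift, reduce
  I5: { [D → y n .] }  — reduce
  I6: { [D → D n . n] }  — shift
  I7: { [D → D n n .] }  — reduce
  I8: { [D → + A . y] }  — shift
  I9: { [D → + A y .] }  — reduce

I3 contains reduce item [A → D .] and shift item [D → D . n n] — shift-reduce conflict.
I4 contains reduce item [D → y .] and shift item [D → y . n] — shift-reduce conflict.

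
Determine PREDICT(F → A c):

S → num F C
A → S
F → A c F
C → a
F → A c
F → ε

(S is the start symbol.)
{ 'num' }

PREDICT(F → A c) = (FIRST(RHS) \ {ε}) ∪ (FOLLOW(F) if ε ∈ FIRST(RHS), i.e. RHS ⇒* ε)
FIRST(A) = { 'num' }
FIRST(A c) = { 'num' }
ε ∉ FIRST(A c), so FOLLOW(F) is not added.
PREDICT(F → A c) = { 'num' }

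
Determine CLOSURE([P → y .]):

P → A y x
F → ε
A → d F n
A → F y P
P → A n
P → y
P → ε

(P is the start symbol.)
{ [P → y .] }

Start with: [P → y .]
The dot is at the end, so nothing is added.

CLOSURE = { [P → y .] }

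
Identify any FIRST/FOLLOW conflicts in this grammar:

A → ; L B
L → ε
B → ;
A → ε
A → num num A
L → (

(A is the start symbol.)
No FIRST/FOLLOW conflicts.

Nullable non-terminals: A, L.

A: nullable alternative(s) A → ε; FOLLOW(A) = { $ }
  A → ; L B: FIRST \ {ε} = { ';' } — disjoint from FOLLOW(A)
  A → ε: FIRST \ {ε} = { } — this is the only nullable alternative, skip
  A → num num A: FIRST \ {ε} = { 'num' } — disjoint from FOLLOW(A)

L: nullable alternative(s) L → ε; FOLLOW(L) = { ';' }
  L → ε: FIRST \ {ε} = { } — this is the only nullable alternative, skip
  L → (: FIRST \ {ε} = { '(' } — disjoint from FOLLOW(L)

B has no nullable alternative, so no FIRST/FOLLOW check is needed there.

No FIRST/FOLLOW conflicts found.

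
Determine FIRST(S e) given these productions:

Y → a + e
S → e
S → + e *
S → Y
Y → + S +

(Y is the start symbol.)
FIRST sets of the non-terminals involved (from the grammar, by fixed-point iteration):
  FIRST(S) = { '+', 'a', 'e' }

To compute FIRST(S e), process the symbols left to right:
Symbol S is a non-terminal. Add FIRST(S) \ {ε} = { '+', 'a', 'e' }
S is not nullable (ε ∉ FIRST(S)), so stop here.
FIRST(S e) = { '+', 'a', 'e' }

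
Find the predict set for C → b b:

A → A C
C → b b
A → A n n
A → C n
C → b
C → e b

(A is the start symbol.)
{ 'b' }

PREDICT(C → b b) = (FIRST(RHS) \ {ε}) ∪ (FOLLOW(C) if ε ∈ FIRST(RHS), i.e. RHS ⇒* ε)
FIRST(b b) = { 'b' }
ε ∉ FIRST(b b), so FOLLOW(C) is not added.
PREDICT(C → b b) = { 'b' }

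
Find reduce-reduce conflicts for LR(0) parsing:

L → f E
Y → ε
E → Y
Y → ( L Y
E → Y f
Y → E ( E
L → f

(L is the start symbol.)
Yes — I2: [L → f .] vs [Y → .]; I11: [E → Y .] vs [Y → ( L Y .]

Augment with L' → L and build the canonical LR(0) collection (I0 = CLOSURE({[L' → . L]}), then GOTO on every symbol after a dot until no new states appear). It has 12 states:
  I0: { [L → . f E], [L → . f], [L' → . L] }  — shift
  I1: { [L' → L .] }  — accept
  I2: { [E → . Y f], [E → . Y], [L → f . E], [L → f .], [Y → . ( L Y], [Y → . E ( E], [Y → .] }  — shift, 2 reduces
  I3: { [L → . f E], [L → . f], [Y → ( . L Y] }  — shift
  I4: { [L → f E .], [Y → E . ( E] }  — shift, reduce
  I5: { [E → Y . f], [E → Y .] }  — shift, reduce
  I6: { [E → Y f .] }  — reduce
  I7: { [E → . Y f], [E → . Y], [Y → . ( L Y], [Y → . E ( E], [Y → .], [Y → E ( . E] }  — shift, reduce
  I8: { [Y → E ( E .], [Y → E . ( E] }  — shift, reduce
  I9: { [E → . Y f], [E → . Y], [Y → ( L . Y], [Y → . ( L Y], [Y → . E ( E], [Y → .] }  — shift, reduce
  I10: { [Y → E . ( E] }  — shift
  I11: { [E → Y . f], [E → Y .], [Y → ( L Y .] }  — shift, 2 reduces

I2 contains complete items [L → f .], [Y → .] — reduce-reduce conflict.
I11 contains complete items [E → Y .], [Y → ( L Y .] — reduce-reduce conflict.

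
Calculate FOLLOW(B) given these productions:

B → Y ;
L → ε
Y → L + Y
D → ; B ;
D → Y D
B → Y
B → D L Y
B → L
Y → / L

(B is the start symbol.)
To compute FOLLOW(B), find every occurrence of B on a right-hand side N → α B β: add FIRST(β) \ {ε}, and if β is empty or nullable also add FOLLOW(N). Iterate to a fixed point.

B is the start symbol, so $ ∈ FOLLOW(B).
In D → ; B ;: B is followed by ';', add FIRST(';') \ {ε} = { ';' }

Taking the union: FOLLOW(B) = { $, ';' }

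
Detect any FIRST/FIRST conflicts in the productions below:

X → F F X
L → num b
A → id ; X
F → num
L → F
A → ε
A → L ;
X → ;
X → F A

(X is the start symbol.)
Yes. X → F F X / X → F A on { 'num' }; L → num b / L → F on { 'num' }

A FIRST/FIRST conflict occurs when two productions N → α and N → β for the same non-terminal have FIRST(α) ∩ FIRST(β) ≠ ∅ (with ε ∈ FIRST of a nullable right-hand side, so two nullable alternatives also conflict).

FIRST sets of the non-terminals at (or reachable through a nullable prefix from) the front of some alternative:
  FIRST(F) = { 'num' }
  FIRST(L) = { 'num' }

Productions for X:
  X → F F X: FIRST = { 'num' }
  X → ;: FIRST = { ';' }
  X → F A: FIRST = { 'num' }
Productions for L:
  L → num b: FIRST = { 'num' }
  L → F: FIRST = { 'num' }
Productions for A:
  A → id ; X: FIRST = { 'id' }
  A → ε: FIRST = { ε }
  A → L ;: FIRST = { 'num' }
F has only one production, so no FIRST/FIRST conflict is possible there.

Conflict for X: X → F F X and X → F A
  Overlap: { 'num' }
Conflict for L: L → num b and L → F
  Overlap: { 'num' }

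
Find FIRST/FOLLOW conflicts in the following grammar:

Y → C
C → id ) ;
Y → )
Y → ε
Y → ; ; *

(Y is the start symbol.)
No FIRST/FOLLOW conflicts.

A FIRST/FOLLOW conflict occurs when a non-terminal N has a nullable alternative N → β (β ⇒* ε) and another alternative N → α with FIRST(α) ∩ FOLLOW(N) ≠ ∅: on such a lookahead the parser cannot decide between expanding α and letting N vanish via β.

Nullable non-terminals: Y.
FIRST sets used below: FIRST(C) = { 'id' }

Y: nullable alternative(s) Y → ε; FOLLOW(Y) = { $ }
  Y → C: FIRST \ {ε} = { 'id' } — disjoint from FOLLOW(Y)
  Y → ): FIRST \ {ε} = { ')' } — disjoint from FOLLOW(Y)
  Y → ε: FIRST \ {ε} = { } — this is the only nullable alternative, skip
  Y → ; ; *: FIRST \ {ε} = { ';' } — disjoint from FOLLOW(Y)

C has no nullable alternative, so no FIRST/FOLLOW check is needed there.

No FIRST/FOLLOW conflicts found.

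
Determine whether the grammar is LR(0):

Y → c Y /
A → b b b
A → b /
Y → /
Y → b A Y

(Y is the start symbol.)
Yes, the grammar is LR(0)

A grammar is LR(0) if no state in the canonical LR(0) collection has:
  - both a shift item (dot before a terminal) and a complete item (shift-reduce conflict), or
  - two or more complete items (reduce-reduce conflict; the accept item [Y' → Y .] counts as a complete item here).

Augment with Y' → Y and build the canonical LR(0) collection (I0 = CLOSURE({[Y' → . Y]}), then GOTO on every symbol after a dot until no new states appear). It has 13 states:
  I0: { [Y → . /], [Y → . b A Y], [Y → . c Y /], [Y' → . Y] }  — shift
  I1: { [Y → / .] }  — reduce
  I2: { [Y' → Y .] }  — accept
  I3: { [A → . b /], [A → . b b b], [Y → b . A Y] }  — shift
  I4: { [Y → . /], [Y → . b A Y], [Y → . c Y /], [Y → c . Y /] }  — shift
  I5: { [Y → c Y . /] }  — shift
  I6: { [Y → c Y / .] }  — reduce
  I7: { [Y → . /], [Y → . b A Y], [Y → . c Y /], [Y → b A . Y] }  — shift
  I8: { [A → b . /], [A → b . b b] }  — shift
  I9: { [A → b / .] }  — reduce
  I10: { [A → b b . b] }  — shift
  I11: { [A → b b b .] }  — reduce
  I12: { [Y → b A Y .] }  — reduce

Every state is either a pure shift/goto state or contains exactly one complete item and nothing to shift — no conflicts. The grammar is LR(0).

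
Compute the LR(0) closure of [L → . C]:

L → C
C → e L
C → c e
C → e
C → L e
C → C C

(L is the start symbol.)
{ [C → . C C], [C → . L e], [C → . c e], [C → . e L], [C → . e], [L → . C] }

To compute CLOSURE, for each item [A → α.Bβ] where B is a non-terminal, add [B → .γ] for all productions B → γ; repeat for the newly added items until nothing changes.

Start with: [L → . C]
  [L → . C] has the dot before C: add [C → . e L], [C → . c e], [C → . e], [C → . L e], [C → . C C]
  [C → . L e] has the dot before L: all L-items already present
No further items can be added.

CLOSURE = { [C → . C C], [C → . L e], [C → . c e], [C → . e L], [C → . e], [L → . C] }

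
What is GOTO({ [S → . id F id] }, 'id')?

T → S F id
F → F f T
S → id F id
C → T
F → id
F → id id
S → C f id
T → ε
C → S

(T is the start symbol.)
{ [F → . F f T], [F → . id id], [F → . id], [S → id . F id] }

GOTO(I, 'id') = CLOSURE({ [A → αX.β] : [A → α.Xβ] ∈ I, X = 'id' })

Items with dot before 'id', with the dot advanced:
  [S → . id F id] → [S → id . F id]
Closure of the advanced items:
  [S → id . F id] has the dot before F: add [F → . F f T], [F → . id], [F → . id id]

GOTO = { [F → . F f T], [F → . id id], [F → . id], [S → id . F id] }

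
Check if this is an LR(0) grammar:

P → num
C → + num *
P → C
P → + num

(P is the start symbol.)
No. Shift-reduce conflict between [P → + num .] and [C → + num . *]

Augment with P' → P and build the canonical LR(0) collection (I0 = CLOSURE({[P' → . P]}), then GOTO on every symbol after a dot until no new states appear). It has 7 states:
  I0: { [C → . + num *], [P → . + num], [P → . C], [P → . num], [P' → . P] }  — shift
  I1: { [C → + . num *], [P → + . num] }  — shift
  I2: { [P → C .] }  — reduce
  I3: { [P' → P .] }  — accept
  I4: { [P → num .] }  — reduce
  I5: { [C → + num . *], [P → + num .] }  — shift, reduce
  I6: { [C → + num * .] }  — reduce

Conflict in state I5:
  Shift-reduce conflict between [P → + num .] and [C → + num . *]
So the grammar is NOT LR(0).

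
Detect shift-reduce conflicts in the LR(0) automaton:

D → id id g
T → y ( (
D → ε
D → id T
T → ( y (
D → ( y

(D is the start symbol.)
A shift-reduce conflict occurs when an LR(0) state has both:
  - a complete (reduce) item [A → α .] (dot at the end), and
  - a shift item [B → β . c γ] (dot before a terminal).

Augment with D' → D and build the canonical LR(0) collection (I0 = CLOSURE({[D' → . D]}), then GOTO on every symbol after a dot until no new states appear). It has 14 states:
  I0: { [D → . ( y], [D → . id T], [D → . id id g], [D → .], [D' → . D] }  — shift, reduce
  I1: { [D → ( . y] }  — shift
  I2: { [D' → D .] }  — accept
  I3: { [D → id . T], [D → id . id g], [T → . ( y (], [T → . y ( (] }  — shift
  I4: { [T → ( . y (] }  — shift
  I5: { [D → id T .] }  — reduce
  I6: { [D → id id . g] }  — shift
  I7: { [T → y . ( (] }  — shift
  I8: { [T → y ( . (] }  — shift
  I9: { [T → y ( ( .] }  — reduce
  I10: { [D → id id g .] }  — reduce
  I11: { [T → ( y . (] }  — shift
  I12: { [T → ( y ( .] }  — reduce
  I13: { [D → ( y .] }  — reduce

I0 contains reduce item [D → .] and shift items [D → . ( y], [D → . id T], [D → . id id g] — shift-reduce conflict.

Answer: Yes — I0: [D → .] vs [D → . ( y]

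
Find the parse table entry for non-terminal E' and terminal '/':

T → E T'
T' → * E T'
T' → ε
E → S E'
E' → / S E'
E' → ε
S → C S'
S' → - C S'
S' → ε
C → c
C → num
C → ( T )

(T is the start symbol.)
E' → / S E'

To find M[E', '/'], we find productions for E' where '/' is in the predict set (PREDICT(N → α) = (FIRST(α) \ {ε}) ∪ (FOLLOW(N) if α ⇒* ε)).

Relevant sets:
  FOLLOW(E') = { $, ')', '*' }

E' → / S E': PREDICT = { '/' }
  '/' is in predict set, so this production goes in M[E', '/']
E' → ε: PREDICT = { $, ')', '*' }

M[E', '/'] = E' → / S E'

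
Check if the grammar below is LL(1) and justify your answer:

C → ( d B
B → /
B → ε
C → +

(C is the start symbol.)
Yes, the grammar is LL(1).

Relevant sets:
  FOLLOW(B) = { $ }

For C:
  PREDICT(C → '(' d B) = { '(' }
  PREDICT(C → '+') = { '+' }
For B:
  PREDICT(B → '/') = { '/' }
  PREDICT(B → ε) = { $ }

All predict sets are disjoint. The grammar IS LL(1).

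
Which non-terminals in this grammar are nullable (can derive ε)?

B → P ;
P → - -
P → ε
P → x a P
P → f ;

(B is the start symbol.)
ε-productions: P → ε
So P is immediately nullable.
No further non-terminal can be added: every production for the remaining non-terminals contains a terminal or a non-nullable non-terminal.
Nullable = { 'P' }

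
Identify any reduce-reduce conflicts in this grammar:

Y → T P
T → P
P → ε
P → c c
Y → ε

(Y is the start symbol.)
Augment with Y' → Y and build the canonical LR(0) collection (I0 = CLOSURE({[Y' → . Y]}), then GOTO on every symbol after a dot until no new states appear). It has 7 states:
  I0: { [P → . c c], [P → .], [T → . P], [Y → . T P], [Y → .], [Y' → . Y] }  — shift, 2 reduces
  I1: { [T → P .] }  — reduce
  I2: { [P → . c c], [P → .], [Y → T . P] }  — shift, reduce
  I3: { [Y' → Y .] }  — accept
  I4: { [P → c . c] }  — shift
  I5: { [P → c c .] }  — reduce
  I6: { [Y → T P .] }  — reduce

I0 contains complete items [P → .], [Y → .] — reduce-reduce conflict.

Answer: Yes — I0: [P → .] vs [Y → .]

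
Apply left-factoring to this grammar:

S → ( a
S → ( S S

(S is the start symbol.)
S → ( S'
S' → a
S' → S S

Left-factoring transforms A → αβ₁ | αβ₂ into A → αA' and A' → β₁ | β₂
(α is the longest common prefix among the alternatives). Repeat until
no nonterminal has two alternatives with a common prefix.

Round 1: S has alternatives sharing prefix '('. Introduce S': S → ( S'
  Add: S' → a
  Add: S' → S S

No remaining common prefixes — done.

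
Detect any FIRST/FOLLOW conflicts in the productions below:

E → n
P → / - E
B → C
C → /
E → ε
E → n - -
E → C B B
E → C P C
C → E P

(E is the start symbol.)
Yes. E → n with FOLLOW(E) on { 'n' }; E → n '-' '-' with FOLLOW(E) on { 'n' }; E → C B B with FOLLOW(E) on { '/', 'n' }; E → C P C with FOLLOW(E) on { '/', 'n' }

A FIRST/FOLLOW conflict occurs when a non-terminal N has a nullable alternative N → β (β ⇒* ε) and another alternative N → α with FIRST(α) ∩ FOLLOW(N) ≠ ∅: on such a lookahead the parser cannot decide between expanding α and letting N vanish via β.

Nullable non-terminals: E.
FIRST sets used below: FIRST(C) = { '/', 'n' }

E: nullable alternative(s) E → ε; FOLLOW(E) = { $, '/', 'n' }
  E → n: FIRST \ {ε} = { 'n' } — overlaps FOLLOW(E) on { 'n' }: CONFLICT
  E → ε: FIRST \ {ε} = { } — this is the only nullable alternative, skip
  E → n - -: FIRST \ {ε} = { 'n' } — overlaps FOLLOW(E) on { 'n' }: CONFLICT
  E → C B B: FIRST \ {ε} = { '/', 'n' } — overlaps FOLLOW(E) on { '/', 'n' }: CONFLICT
  E → C P C: FIRST \ {ε} = { '/', 'n' } — overlaps FOLLOW(E) on { '/', 'n' }: CONFLICT

B, C, P have no nullable alternative, so no FIRST/FOLLOW check is needed there.

So the grammar has 4 FIRST/FOLLOW conflicts (marked CONFLICT above).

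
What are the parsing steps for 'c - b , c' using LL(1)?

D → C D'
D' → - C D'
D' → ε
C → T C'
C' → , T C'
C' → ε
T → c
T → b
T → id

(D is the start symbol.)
LL(1) parsing maintains a stack (initially the start symbol over $) and the input. At each step: if the stack top is a terminal, match it against the current input token; if it is a non-terminal N, replace it with the RHS of M[N, lookahead] (the unique production whose predict set contains the lookahead).

Stack is shown with the top on the left.

Stack        Input        Action
--------------------------------
D $          c - b , c $  output D → C D'
C D' $       c - b , c $  output C → T C'
T C' D' $    c - b , c $  output T → c
c C' D' $    c - b , c $  match 'c'
C' D' $      - b , c $    output C' → ε
D' $         - b , c $    output D' → - C D'
- C D' $     - b , c $    match '-'
C D' $       b , c $      output C → T C'
T C' D' $    b , c $      output T → b
b C' D' $    b , c $      match 'b'
C' D' $      , c $        output C' → , T C'
, T C' D' $  , c $        match ','
T C' D' $    c $          output T → c
c C' D' $    c $          match 'c'
C' D' $      $            output C' → ε
D' $         $            output D' → ε
$            $            accept

The string is accepted.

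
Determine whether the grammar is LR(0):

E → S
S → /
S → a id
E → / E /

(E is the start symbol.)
Augment with E' → E and build the canonical LR(0) collection (I0 = CLOSURE({[E' → . E]}), then GOTO on every symbol after a dot until no new states appear). It has 8 states:
  I0: { [E → . / E /], [E → . S], [E' → . E], [S → . /], [S → . a id] }  — shift
  I1: { [E → . / E /], [E → . S], [E → / . E /], [S → . /], [S → . a id], [S → / .] }  — shift, reduce
  I2: { [E' → E .] }  — accept
  I3: { [E → S .] }  — reduce
  I4: { [S → a . id] }  — shift
  I5: { [S → a id .] }  — reduce
  I6: { [E → / E . /] }  — shift
  I7: { [E → / E / .] }  — reduce

Conflict in state I1:
  Shift-reduce conflict between [S → / .] and [E → . / E /]
So the grammar is NOT LR(0).

Answer: No. Shift-reduce conflict between [S → / .] and [E → . / E /]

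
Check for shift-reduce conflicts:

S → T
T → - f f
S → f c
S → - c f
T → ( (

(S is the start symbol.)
No shift-reduce conflicts

A shift-reduce conflict occurs when an LR(0) state has both:
  - a complete (reduce) item [A → α .] (dot at the end), and
  - a shift item [B → β . c γ] (dot before a terminal).

Augment with S' → S and build the canonical LR(0) collection (I0 = CLOSURE({[S' → . S]}), then GOTO on every symbol after a dot until no new states appear). It has 12 states:
  I0: { [S → . - c f], [S → . T], [S → . f c], [S' → . S], [T → . ( (], [T → . - f f] }  — shift
  I1: { [T → ( . (] }  — shift
  I2: { [S → - . c f], [T → - . f f] }  — shift
  I3: { [S' → S .] }  — accept
  I4: { [S → T .] }  — reduce
  I5: { [S → f . c] }  — shift
  I6: { [S → f c .] }  — reduce
  I7: { [S → - c . f] }  — shift
  I8: { [T → - f . f] }  — shift
  I9: { [T → - f f .] }  — reduce
  I10: { [S → - c f .] }  — reduce
  I11: { [T → ( ( .] }  — reduce

No state contains both a complete item and a shift item.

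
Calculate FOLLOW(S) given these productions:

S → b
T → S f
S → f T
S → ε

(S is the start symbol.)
{ $, 'f' }

To compute FOLLOW(S), find every occurrence of S on a right-hand side N → α S β: add FIRST(β) \ {ε}, and if β is empty or nullable also add FOLLOW(N). Iterate to a fixed point.

S is the start symbol, so $ ∈ FOLLOW(S).
In T → S f: S is followed by f, add FIRST(f) \ {ε} = { 'f' }

Taking the union: FOLLOW(S) = { $, 'f' }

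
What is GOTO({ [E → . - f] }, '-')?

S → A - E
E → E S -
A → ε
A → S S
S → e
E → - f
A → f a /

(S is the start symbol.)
{ [E → - . f] }

GOTO(I, '-') = CLOSURE({ [A → αX.β] : [A → α.Xβ] ∈ I, X = '-' })

Items with dot before '-', with the dot advanced:
  [E → . - f] → [E → - . f]
Closure adds nothing (no advanced item has the dot before a non-terminal).

GOTO = { [E → - . f] }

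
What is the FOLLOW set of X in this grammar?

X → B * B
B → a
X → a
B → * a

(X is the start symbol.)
To compute FOLLOW(X), find every occurrence of X on a right-hand side N → α X β: add FIRST(β) \ {ε}, and if β is empty or nullable also add FOLLOW(N). Iterate to a fixed point.

X is the start symbol, so $ ∈ FOLLOW(X).
X does not occur on any right-hand side.

Taking the union: FOLLOW(X) = { $ }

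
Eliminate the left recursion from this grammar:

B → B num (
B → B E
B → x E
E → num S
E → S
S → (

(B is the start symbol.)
B is directly left-recursive. The standard transformation for
  A → A α₁ | ... | A α_m | β₁ | ... | β_n
is
  A  → β₁ A' | ... | β_n A'
  A' → α₁ A' | ... | α_m A' | ε

B → x E becomes B → x E B'
B → B num ( becomes B' → num ( B'
B → B E becomes B' → E B'
Add B' → ε

Productions for other non-terminals are unchanged:
  E → num S
  E → S
  S → (

Resulting grammar:
B → x E B'
B' → num ( B'
B' → E B'
B' → ε
E → num S
E → S
S → (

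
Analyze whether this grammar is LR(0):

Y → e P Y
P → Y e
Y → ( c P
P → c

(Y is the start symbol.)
Yes, the grammar is LR(0)

Augment with Y' → Y and build the canonical LR(0) collection (I0 = CLOSURE({[Y' → . Y]}), then GOTO on every symbol after a dot until no new states appear). It has 11 states:
  I0: { [Y → . ( c P], [Y → . e P Y], [Y' → . Y] }  — shift
  I1: { [Y → ( . c P] }  — shift
  I2: { [Y' → Y .] }  — accept
  I3: { [P → . Y e], [P → . c], [Y → . ( c P], [Y → . e P Y], [Y → e . P Y] }  — shift
  I4: { [Y → . ( c P], [Y → . e P Y], [Y → e P . Y] }  — shift
  I5: { [P → Y . e] }  — shift
  I6: { [P → c .] }  — reduce
  I7: { [P → Y e .] }  — reduce
  I8: { [Y → e P Y .] }  — reduce
  I9: { [P → . Y e], [P → . c], [Y → ( c . P], [Y → . ( c P], [Y → . e P Y] }  — shift
  I10: { [Y → ( c P .] }  — reduce

Every state is either a pure shift/goto state or contains exactly one complete item and nothing to shift — no conflicts. The grammar is LR(0).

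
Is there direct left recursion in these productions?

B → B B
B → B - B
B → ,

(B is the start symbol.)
Direct left recursion occurs when N → N α for some non-terminal N (the right-hand side begins with the left-hand side itself).

B → B B: LEFT RECURSIVE (starts with B)
B → B - B: LEFT RECURSIVE (starts with B)
B → ,: starts with ','

The grammar has direct left recursion on: B.

Answer: Yes, B is left-recursive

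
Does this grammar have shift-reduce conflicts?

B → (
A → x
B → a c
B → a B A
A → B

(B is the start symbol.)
No shift-reduce conflicts

A shift-reduce conflict occurs when an LR(0) state has both:
  - a complete (reduce) item [A → α .] (dot at the end), and
  - a shift item [B → β . c γ] (dot before a terminal).

Augment with B' → B and build the canonical LR(0) collection (I0 = CLOSURE({[B' → . B]}), then GOTO on every symbol after a dot until no new states appear). It has 9 states:
  I0: { [B → . (], [B → . a B A], [B → . a c], [B' → . B] }  — shift
  I1: { [B → ( .] }  — reduce
  I2: { [B' → B .] }  — accept
  I3: { [B → . (], [B → . a B A], [B → . a c], [B → a . B A], [B → a . c] }  — shift
  I4: { [A → . B], [A → . x], [B → . (], [B → . a B A], [B → . a c], [B → a B . A] }  — shift
  I5: { [B → a c .] }  — reduce
  I6: { [B → a B A .] }  — reduce
  I7: { [A → B .] }  — reduce
  I8: { [A → x .] }  — reduce

No state contains both a complete item and a shift item.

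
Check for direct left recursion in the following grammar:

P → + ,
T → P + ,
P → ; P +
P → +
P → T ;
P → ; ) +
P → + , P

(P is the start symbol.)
Direct left recursion occurs when N → N α for some non-terminal N (the right-hand side begins with the left-hand side itself).

P → + ,: starts with '+'
T → P + ,: starts with P
P → ; P +: starts with ';'
P → +: starts with '+'
P → T ;: starts with T
P → ; ) +: starts with ';'
P → + , P: starts with '+'

No direct left recursion found.

Answer: No direct left recursion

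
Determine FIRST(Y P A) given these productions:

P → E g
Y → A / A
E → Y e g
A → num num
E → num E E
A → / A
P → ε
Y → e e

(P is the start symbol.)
FIRST sets of the non-terminals involved (from the grammar, by fixed-point iteration):
  FIRST(Y) = { '/', 'e', 'num' }

To compute FIRST(Y P A), process the symbols left to right:
Symbol Y is a non-terminal. Add FIRST(Y) \ {ε} = { '/', 'e', 'num' }
Y is not nullable (ε ∉ FIRST(Y)), so stop here.
FIRST(Y P A) = { '/', 'e', 'num' }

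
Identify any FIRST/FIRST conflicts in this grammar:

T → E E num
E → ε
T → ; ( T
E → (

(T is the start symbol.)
A FIRST/FIRST conflict occurs when two productions N → α and N → β for the same non-terminal have FIRST(α) ∩ FIRST(β) ≠ ∅ (with ε ∈ FIRST of a nullable right-hand side, so two nullable alternatives also conflict).

FIRST sets of the non-terminals at (or reachable through a nullable prefix from) the front of some alternative:
  FIRST(E) = { '(', ε }

Productions for T:
  T → E E num: FIRST = { '(', 'num' }
  T → ; ( T: FIRST = { ';' }
Productions for E:
  E → ε: FIRST = { ε }
  E → (: FIRST = { '(' }

All alternatives of each non-terminal have pairwise disjoint FIRST sets.

Answer: No FIRST/FIRST conflicts.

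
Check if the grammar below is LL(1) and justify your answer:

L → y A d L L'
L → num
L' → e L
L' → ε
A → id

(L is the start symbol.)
No. Predict set conflict for L': { 'e' }

A grammar is LL(1) if for each non-terminal N with multiple productions, the predict sets of those productions are pairwise disjoint, where PREDICT(N → α) = (FIRST(α) \ {ε}) ∪ (FOLLOW(N) if α ⇒* ε).

Relevant sets:
  FOLLOW(L') = { $, 'e' }

For L:
  PREDICT(L → y A d L L') = { 'y' }
  PREDICT(L → num) = { 'num' }
For L':
  PREDICT(L' → e L) = { 'e' }
  PREDICT(L' → ε) = { $, 'e' }
A has a single production, so nothing to check there.

Conflict found: Predict set conflict for L': { 'e' }
The grammar is NOT LL(1).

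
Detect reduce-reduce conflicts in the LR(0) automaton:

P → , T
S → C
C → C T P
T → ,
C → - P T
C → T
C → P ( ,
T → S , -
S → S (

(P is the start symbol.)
Yes — I8: [C → T .] vs [P → , T .]; I17: [C → - P T .] vs [C → T .]

Augment with P' → P and build the canonical LR(0) collection (I0 = CLOSURE({[P' → . P]}), then GOTO on every symbol after a dot until no new states appear). It has 18 states:
  I0: { [P → . , T], [P' → . P] }  — shift
  I1: { [C → . - P T], [C → . C T P], [C → . P ( ,], [C → . T], [P → , . T], [P → . , T], [S → . C], [S → . S (], [T → . ,], [T → . S , -] }  — shift
  I2: { [P' → P .] }  — accept
  I3: { [C → . - P T], [C → . C T P], [C → . P ( ,], [C → . T], [P → , . T], [P → . , T], [S → . C], [S → . S (], [T → , .], [T → . ,], [T → . S , -] }  — shift, reduce
  I4: { [C → - . P T], [P → . , T] }  — shift
  I5: { [C → . - P T], [C → . C T P], [C → . P ( ,], [C → . T], [C → C . T P], [P → . , T], [S → . C], [S → . S (], [S → C .], [T → . ,], [T → . S , -] }  — shift, reduce
  I6: { [C → P . ( ,] }  — shift
  I7: { [S → S . (], [T → S . , -] }  — shift
  I8: { [C → T .], [P → , T .] }  — 2 reduces
  I9: { [S → S ( .] }  — reduce
  I10: { [T → S , . -] }  — shift
  I11: { [T → S , - .] }  — reduce
  I12: { [C → P ( . ,] }  — shift
  I13: { [C → P ( , .] }  — reduce
  I14: { [C → C T . P], [C → T .], [P → . , T] }  — shift, reduce
  I15: { [C → C T P .] }  — reduce
  I16: { [C → - P . T], [C → . - P T], [C → . C T P], [C → . P ( ,], [C → . T], [P → . , T], [S → . C], [S → . S (], [T → . ,], [T → . S , -] }  — shift
  I17: { [C → - P T .], [C → T .] }  — 2 reduces

I8 contains complete items [C → T .], [P → , T .] — reduce-reduce conflict.
I17 contains complete items [C → - P T .], [C → T .] — reduce-reduce conflict.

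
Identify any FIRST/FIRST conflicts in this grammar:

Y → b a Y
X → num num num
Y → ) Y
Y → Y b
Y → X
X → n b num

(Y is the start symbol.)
Yes. Y → b a Y / Y → Y b on { 'b' }; Y → ')' Y / Y → Y b on { ')' }; Y → Y b / Y → X on { 'n', 'num' }

A FIRST/FIRST conflict occurs when two productions N → α and N → β for the same non-terminal have FIRST(α) ∩ FIRST(β) ≠ ∅ (with ε ∈ FIRST of a nullable right-hand side, so two nullable alternatives also conflict).

FIRST sets of the non-terminals at (or reachable through a nullable prefix from) the front of some alternative:
  FIRST(Y) = { ')', 'b', 'n', 'num' }
  FIRST(X) = { 'n', 'num' }

Productions for Y:
  Y → b a Y: FIRST = { 'b' }
  Y → ) Y: FIRST = { ')' }
  Y → Y b: FIRST = { ')', 'b', 'n', 'num' }
  Y → X: FIRST = { 'n', 'num' }
Productions for X:
  X → num num num: FIRST = { 'num' }
  X → n b num: FIRST = { 'n' }

Conflict for Y: Y → b a Y and Y → Y b
  Overlap: { 'b' }
Conflict for Y: Y → ) Y and Y → Y b
  Overlap: { ')' }
Conflict for Y: Y → Y b and Y → X
  Overlap: { 'n', 'num' }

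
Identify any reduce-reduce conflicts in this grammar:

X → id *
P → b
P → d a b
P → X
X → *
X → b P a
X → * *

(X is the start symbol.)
No reduce-reduce conflicts

Augment with X' → X and build the canonical LR(0) collection (I0 = CLOSURE({[X' → . X]}), then GOTO on every symbol after a dot until no new states appear). It has 14 states:
  I0: { [X → . * *], [X → . *], [X → . b P a], [X → . id *], [X' → . X] }  — shift
  I1: { [X → * . *], [X → * .] }  — shift, reduce
  I2: { [X' → X .] }  — accept
  I3: { [P → . X], [P → . b], [P → . d a b], [X → . * *], [X → . *], [X → . b P a], [X → . id *], [X → b . P a] }  — shift
  I4: { [X → id . *] }  — shift
  I5: { [X → id * .] }  — reduce
  I6: { [X → b P . a] }  — shift
  I7: { [P → X .] }  — reduce
  I8: { [P → . X], [P → . b], [P → . d a b], [P → b .], [X → . * *], [X → . *], [X → . b P a], [X → . id *], [X → b . P a] }  — shift, reduce
  I9: { [P → d . a b] }  — shift
  I10: { [P → d a . b] }  — shift
  I11: { [P → d a b .] }  — reduce
  I12: { [X → b P a .] }  — reduce
  I13: { [X → * * .] }  — reduce

No state contains more than one complete item.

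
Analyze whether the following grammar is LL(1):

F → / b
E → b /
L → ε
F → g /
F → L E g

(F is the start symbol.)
Relevant sets:
  FIRST(L) = { ε }
  FIRST(E) = { 'b' }

For F:
  PREDICT(F → '/' b) = { '/' }
  PREDICT(F → g '/') = { 'g' }
  PREDICT(F → L E g) = { 'b' }
E, L have a single production, so nothing to check there.

All predict sets are disjoint. The grammar IS LL(1).

Answer: Yes, the grammar is LL(1).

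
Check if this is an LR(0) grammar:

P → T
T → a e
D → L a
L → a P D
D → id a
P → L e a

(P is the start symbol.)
Augment with P' → P and build the canonical LR(0) collection (I0 = CLOSURE({[P' → . P]}), then GOTO on every symbol after a dot until no new states appear). It has 15 states:
  I0: { [L → . a P D], [P → . L e a], [P → . T], [P' → . P], [T → . a e] }  — shift
  I1: { [P → L . e a] }  — shift
  I2: { [P' → P .] }  — accept
  I3: { [P → T .] }  — reduce
  I4: { [L → . a P D], [L → a . P D], [P → . L e a], [P → . T], [T → . a e], [T → a . e] }  — shift
  I5: { [D → . L a], [D → . id a], [L → . a P D], [L → a P . D] }  — shift
  I6: { [T → a e .] }  — reduce
  I7: { [L → a P D .] }  — reduce
  I8: { [D → L . a] }  — shift
  I9: { [L → . a P D], [L → a . P D], [P → . L e a], [P → . T], [T → . a e] }  — shift
  I10: { [D → id . a] }  — shift
  I11: { [D → id a .] }  — reduce
  I12: { [D → L a .] }  — reduce
  I13: { [P → L e . a] }  — shift
  I14: { [P → L e a .] }  — reduce

Every state is either a pure shift/goto state or contains exactly one complete item and nothing to shift — no conflicts. The grammar is LR(0).

Answer: Yes, the grammar is LR(0)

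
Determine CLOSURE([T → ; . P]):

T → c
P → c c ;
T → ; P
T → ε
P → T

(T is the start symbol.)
{ [P → . T], [P → . c c ;], [T → . ; P], [T → . c], [T → .], [T → ; . P] }

To compute CLOSURE, for each item [A → α.Bβ] where B is a non-terminal, add [B → .γ] for all productions B → γ; repeat for the newly added items until nothing changes.

Start with: [T → ; . P]
  [T → ; . P] has the dot before P: add [P → . c c ;], [P → . T]
  [P → . T] has the dot before T: add [T → . c], [T → . ; P], [T → .]
No further items can be added.

CLOSURE = { [P → . T], [P → . c c ;], [T → . ; P], [T → . c], [T → .], [T → ; . P] }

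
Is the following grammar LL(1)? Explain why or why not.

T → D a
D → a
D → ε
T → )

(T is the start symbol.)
No. Predict set conflict for D: { 'a' }

Relevant sets:
  FIRST(D) = { 'a', ε }
  FOLLOW(D) = { 'a' }

For T:
  PREDICT(T → D a) = { 'a' }
  PREDICT(T → ')') = { ')' }
For D:
  PREDICT(D → a) = { 'a' }
  PREDICT(D → ε) = { 'a' }

Conflict found: Predict set conflict for D: { 'a' }
The grammar is NOT LL(1).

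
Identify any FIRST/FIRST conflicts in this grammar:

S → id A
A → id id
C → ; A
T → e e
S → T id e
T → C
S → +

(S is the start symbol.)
No FIRST/FIRST conflicts.

A FIRST/FIRST conflict occurs when two productions N → α and N → β for the same non-terminal have FIRST(α) ∩ FIRST(β) ≠ ∅ (with ε ∈ FIRST of a nullable right-hand side, so two nullable alternatives also conflict).

FIRST sets of the non-terminals at (or reachable through a nullable prefix from) the front of some alternative:
  FIRST(T) = { ';', 'e' }
  FIRST(C) = { ';' }

Productions for S:
  S → id A: FIRST = { 'id' }
  S → T id e: FIRST = { ';', 'e' }
  S → +: FIRST = { '+' }
Productions for T:
  T → e e: FIRST = { 'e' }
  T → C: FIRST = { ';' }
A, C have only one production, so no FIRST/FIRST conflict is possible there.

All alternatives of each non-terminal have pairwise disjoint FIRST sets.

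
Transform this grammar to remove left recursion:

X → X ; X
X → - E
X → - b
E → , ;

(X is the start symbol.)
X → - E X'
X → - b X'
X' → ; X X'
X' → ε
E → , ;

X is directly left-recursive. The standard transformation for
  A → A α₁ | ... | A α_m | β₁ | ... | β_n
is
  A  → β₁ A' | ... | β_n A'
  A' → α₁ A' | ... | α_m A' | ε

X → - E becomes X → - E X'
X → - b becomes X → - b X'
X → X ; X becomes X' → ; X X'
Add X' → ε

Productions for other non-terminals are unchanged:
  E → , ;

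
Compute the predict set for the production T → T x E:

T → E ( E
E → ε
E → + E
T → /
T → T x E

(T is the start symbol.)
PREDICT(T → T x E) = (FIRST(RHS) \ {ε}) ∪ (FOLLOW(T) if ε ∈ FIRST(RHS), i.e. RHS ⇒* ε)
FIRST(T) = { '(', '+', '/' }
FIRST(T x E) = { '(', '+', '/' }
ε ∉ FIRST(T x E), so FOLLOW(T) is not added.
PREDICT(T → T x E) = { '(', '+', '/' }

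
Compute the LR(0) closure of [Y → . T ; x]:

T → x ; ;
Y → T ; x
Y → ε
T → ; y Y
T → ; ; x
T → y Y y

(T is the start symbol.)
To compute CLOSURE, for each item [A → α.Bβ] where B is a non-terminal, add [B → .γ] for all productions B → γ; repeat for the newly added items until nothing changes.

Start with: [Y → . T ; x]
  [Y → . T ; x] has the dot before T: add [T → . x ; ;], [T → . ; y Y], [T → . ; ; x], [T → . y Y y]
No further items can be added.

CLOSURE = { [T → . ; ; x], [T → . ; y Y], [T → . x ; ;], [T → . y Y y], [Y → . T ; x] }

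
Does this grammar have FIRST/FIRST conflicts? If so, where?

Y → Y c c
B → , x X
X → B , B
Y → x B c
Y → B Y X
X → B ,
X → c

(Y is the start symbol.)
Yes. Y → Y c c / Y → x B c on { 'x' }; Y → Y c c / Y → B Y X on { ',' }; X → B ',' B / X → B ',' on { ',' }

A FIRST/FIRST conflict occurs when two productions N → α and N → β for the same non-terminal have FIRST(α) ∩ FIRST(β) ≠ ∅ (with ε ∈ FIRST of a nullable right-hand side, so two nullable alternatives also conflict).

FIRST sets of the non-terminals at (or reachable through a nullable prefix from) the front of some alternative:
  FIRST(Y) = { ',', 'x' }
  FIRST(B) = { ',' }

Productions for Y:
  Y → Y c c: FIRST = { ',', 'x' }
  Y → x B c: FIRST = { 'x' }
  Y → B Y X: FIRST = { ',' }
Productions for X:
  X → B , B: FIRST = { ',' }
  X → B ,: FIRST = { ',' }
  X → c: FIRST = { 'c' }
B has only one production, so no FIRST/FIRST conflict is possible there.

Conflict for Y: Y → Y c c and Y → x B c
  Overlap: { 'x' }
Conflict for Y: Y → Y c c and Y → B Y X
  Overlap: { ',' }
Conflict for X: X → B , B and X → B ,
  Overlap: { ',' }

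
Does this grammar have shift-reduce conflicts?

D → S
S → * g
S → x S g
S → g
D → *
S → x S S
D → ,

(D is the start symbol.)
A shift-reduce conflict occurs when an LR(0) state has both:
  - a complete (reduce) item [A → α .] (dot at the end), and
  - a shift item [B → β . c γ] (dot before a terminal).

Augment with D' → D and build the canonical LR(0) collection (I0 = CLOSURE({[D' → . D]}), then GOTO on every symbol after a dot until no new states appear). It has 12 states:
  I0: { [D → . *], [D → . ,], [D → . S], [D' → . D], [S → . * g], [S → . g], [S → . x S S], [S → . x S g] }  — shift
  I1: { [D → * .], [S → * . g] }  — shift, reduce
  I2: { [D → , .] }  — reduce
  I3: { [D' → D .] }  — accept
  I4: { [D → S .] }  — reduce
  I5: { [S → g .] }  — reduce
  I6: { [S → . * g], [S → . g], [S → . x S S], [S → . x S g], [S → x . S S], [S → x . S g] }  — shift
  I7: { [S → * . g] }  — shift
  I8: { [S → . * g], [S → . g], [S → . x S S], [S → . x S g], [S → x S . S], [S → x S . g] }  — shift
  I9: { [S → x S S .] }  — reduce
  I10: { [S → g .], [S → x S g .] }  — 2 reduces
  I11: { [S → * g .] }  — reduce

I1 contains reduce item [D → * .] and shift item [S → * . g] — shift-reduce conflict.

Answer: Yes — I1: [D → * .] vs [S → * . g]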